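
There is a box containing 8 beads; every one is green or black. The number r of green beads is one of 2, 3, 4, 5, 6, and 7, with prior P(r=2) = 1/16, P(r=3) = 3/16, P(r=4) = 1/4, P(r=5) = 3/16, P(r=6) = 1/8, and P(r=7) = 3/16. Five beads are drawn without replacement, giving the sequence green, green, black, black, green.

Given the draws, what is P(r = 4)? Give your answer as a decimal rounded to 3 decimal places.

For each hypothesis, P(data | H) works out to: P(data | r = 2) = (2/8)(1/7)(6/6)(5/5)(0/4) = 0; P(data | r = 3) = (3/8)(2/7)(5/6)(4/5)(1/4) = 1/56; P(data | r = 4) = (4/8)(3/7)(4/6)(3/5)(2/4) = 3/70; P(data | r = 5) = (5/8)(4/7)(3/6)(2/5)(3/4) = 3/56; P(data | r = 6) = (6/8)(5/7)(2/6)(1/5)(4/4) = 1/28; P(data | r = 7) = (7/8)(6/7)(1/6)(0/5) = 0.
The prior-weighted likelihoods are 1/16 · 0 = 0, 3/16 · 1/56 = 3/896, 1/4 · 3/70 = 3/280, 3/16 · 3/56 = 9/896, 1/8 · 1/28 = 1/224, 3/16 · 0 = 0; with total 1/35.
Therefore the posterior P(r = 4 | data) = (3/280) / (1/35) = 3/8.

0.375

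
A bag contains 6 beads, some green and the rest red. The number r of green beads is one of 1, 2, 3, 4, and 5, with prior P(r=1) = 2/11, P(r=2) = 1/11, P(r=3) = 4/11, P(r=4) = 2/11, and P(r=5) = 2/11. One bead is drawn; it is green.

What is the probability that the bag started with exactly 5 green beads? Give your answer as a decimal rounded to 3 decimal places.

The likelihood of this draw under each hypothesis: P(data | r = 1) = (1/6) = 1/6; P(data | r = 2) = (2/6) = 1/3; P(data | r = 3) = (3/6) = 1/2; P(data | r = 4) = (4/6) = 2/3; P(data | r = 5) = (5/6) = 5/6.
The prior-weighted likelihoods are 2/11 · 1/6 = 1/33, 1/11 · 1/3 = 1/33, 4/11 · 1/2 = 2/11, 2/11 · 2/3 = 4/33, 2/11 · 5/6 = 5/33; these sum to 17/33.
So P(r = 5 | data) = (5/33) / (17/33) = 5/17.

0.294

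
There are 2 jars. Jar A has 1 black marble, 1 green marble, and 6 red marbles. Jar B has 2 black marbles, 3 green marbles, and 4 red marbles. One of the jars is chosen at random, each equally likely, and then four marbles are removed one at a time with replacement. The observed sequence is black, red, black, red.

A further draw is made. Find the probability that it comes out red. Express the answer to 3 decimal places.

0.589

The likelihood of the observed sequence under each hypothesis: P(data | jar A) = (1/8)(6/8)(1/8)(6/8) = 0.0087891; P(data | jar B) = (2/9)(4/9)(2/9)(4/9) = 0.0097546.
The prior-weighted likelihoods are 1/2 · 0.0087891 = 0.0043945, 1/2 · 0.0097546 = 0.0048773; summing to 0.0092718.
Dividing through by the total gives posterior P(jar A | data) = 0.47397, P(jar B | data) = 0.52603.
So P(red next | data) = Σ P(red next | H) P(H | data) = (3/4)(0.47397) + (4/9)(0.52603) = 0.58927.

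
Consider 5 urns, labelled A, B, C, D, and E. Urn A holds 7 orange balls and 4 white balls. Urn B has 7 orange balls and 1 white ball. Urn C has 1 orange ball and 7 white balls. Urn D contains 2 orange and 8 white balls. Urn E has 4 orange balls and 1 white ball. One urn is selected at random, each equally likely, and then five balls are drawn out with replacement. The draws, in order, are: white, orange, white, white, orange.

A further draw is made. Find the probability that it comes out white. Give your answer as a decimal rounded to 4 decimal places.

Under each hypothesis, the probability of the observed sequence is: P(data | urn A) = (4/11)(7/11)(4/11)(4/11)(7/11) = 0.019472; P(data | urn B) = (1/8)(7/8)(1/8)(1/8)(7/8) = 0.0014954; P(data | urn C) = (7/8)(1/8)(7/8)(7/8)(1/8) = 0.010468; P(data | urn D) = (8/10)(2/10)(8/10)(8/10)(2/10) = 0.02048; P(data | urn E) = (1/5)(4/5)(1/5)(1/5)(4/5) = 0.00512.
The prior-weighted likelihoods are 1/5 · 0.019472 = 0.0038944, 1/5 · 0.0014954 = 0.00029907, 1/5 · 0.010468 = 0.0020935, 1/5 · 0.02048 = 0.004096, 1/5 · 0.00512 = 0.001024; summing to 0.011407.
The posterior is then P(urn A | data) = 0.34141, P(urn B | data) = 0.026218, P(urn C | data) = 0.18353, P(urn D | data) = 0.35908, P(urn E | data) = 0.089769.
The predictive probability is P(white next | data) = (4/11)(0.34141) + (1/8)(0.026218) + (7/8)(0.18353) + (4/5)(0.35908) + (1/5)(0.089769) = 0.59323.

0.5932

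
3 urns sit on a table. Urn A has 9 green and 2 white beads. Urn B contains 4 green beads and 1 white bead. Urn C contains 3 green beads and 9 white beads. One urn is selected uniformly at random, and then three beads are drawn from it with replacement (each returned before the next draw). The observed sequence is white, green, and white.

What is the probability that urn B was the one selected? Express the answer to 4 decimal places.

0.1603

Compute the likelihood of the observed sequence for each case: P(data | urn A) = (2/11)(9/11)(2/11) = 0.027047; P(data | urn B) = (1/5)(4/5)(1/5) = 0.032; P(data | urn C) = (9/12)(3/12)(9/12) = 0.14062.
The prior-weighted likelihoods are 1/3 · 0.027047 = 0.0090158, 1/3 · 0.032 = 0.010667, 1/3 · 0.14062 = 0.046875; summing to 0.066557.
Therefore the posterior P(urn B | data) = (0.010667) / (0.066557) = 0.16026.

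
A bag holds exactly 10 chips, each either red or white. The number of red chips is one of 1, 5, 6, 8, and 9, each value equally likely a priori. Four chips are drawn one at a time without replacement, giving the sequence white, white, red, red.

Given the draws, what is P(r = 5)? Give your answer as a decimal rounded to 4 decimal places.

For each hypothesis, P(data | H) works out to: P(data | r = 1) = (9/10)(8/9)(1/8)(0/7) = 0; P(data | r = 5) = (5/10)(4/9)(5/8)(4/7) = 0.079365; P(data | r = 6) = (4/10)(3/9)(6/8)(5/7) = 0.071429; P(data | r = 8) = (2/10)(1/9)(8/8)(7/7) = 0.022222; P(data | r = 9) = (1/10)(0/9) = 0.
The prior-weighted likelihoods are 1/5 · 0 = 0, 1/5 · 0.079365 = 0.015873, 1/5 · 0.071429 = 0.014286, 1/5 · 0.022222 = 0.0044444, 1/5 · 0 = 0; summing to 0.034603.
Therefore the posterior P(r = 5 | data) = (0.015873) / (0.034603) = 0.45872.

0.4587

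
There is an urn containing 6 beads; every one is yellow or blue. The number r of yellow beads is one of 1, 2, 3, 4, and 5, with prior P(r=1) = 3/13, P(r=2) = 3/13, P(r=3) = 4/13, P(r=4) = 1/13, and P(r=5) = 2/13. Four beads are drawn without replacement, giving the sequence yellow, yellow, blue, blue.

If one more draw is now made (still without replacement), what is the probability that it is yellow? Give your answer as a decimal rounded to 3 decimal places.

0.400

The likelihood of the observed sequence under each hypothesis: P(data | r = 1) = (1/6)(0/5) = 0; P(data | r = 2) = (2/6)(1/5)(4/4)(3/3) = 1/15; P(data | r = 3) = (3/6)(2/5)(3/4)(2/3) = 1/10; P(data | r = 4) = (4/6)(3/5)(2/4)(1/3) = 1/15; P(data | r = 5) = (5/6)(4/5)(1/4)(0/3) = 0.
Multiplying each by its prior: 3/13 · 0 = 0, 3/13 · 1/15 = 1/65, 4/13 · 1/10 = 2/65, 1/13 · 1/15 = 1/195, 2/13 · 0 = 0; these sum to 2/39.
Normalising, the posterior is P(r = 1 | data) = 0, P(r = 2 | data) = 3/10, P(r = 3 | data) = 3/5, P(r = 4 | data) = 1/10, P(r = 5 | data) = 0.
Averaging over the posterior, P(yellow next | data) = (0)(3/10) + (1/2)(3/5) + (1)(1/10) = 2/5.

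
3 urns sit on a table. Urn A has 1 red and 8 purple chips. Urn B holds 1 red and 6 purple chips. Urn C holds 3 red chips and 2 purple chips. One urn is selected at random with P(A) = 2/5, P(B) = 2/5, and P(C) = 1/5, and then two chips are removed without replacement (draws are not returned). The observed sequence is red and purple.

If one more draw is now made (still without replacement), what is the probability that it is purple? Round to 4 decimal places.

Compute the likelihood of the observed sequence for each case: P(data | urn A) = (1/9)(8/8) = 0.11111; P(data | urn B) = (1/7)(6/6) = 0.14286; P(data | urn C) = (3/5)(2/4) = 0.3.
The prior-weighted likelihoods are 2/5 · 0.11111 = 0.044444, 2/5 · 0.14286 = 0.057143, 1/5 · 0.3 = 0.06; summing to 0.16159.
The posterior is then P(urn A | data) = 0.27505, P(urn B | data) = 0.35363, P(urn C | data) = 0.37132.
Averaging over the posterior, P(purple next | data) = (1)(0.27505) + (1)(0.35363) + (1/3)(0.37132) = 0.75246.

0.7525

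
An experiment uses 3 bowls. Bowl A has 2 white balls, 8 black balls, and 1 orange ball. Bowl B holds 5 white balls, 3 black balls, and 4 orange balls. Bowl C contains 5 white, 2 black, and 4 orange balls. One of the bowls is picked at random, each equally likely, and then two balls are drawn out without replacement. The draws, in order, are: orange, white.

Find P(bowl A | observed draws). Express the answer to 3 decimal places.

0.052

The likelihood of the observed sequence under each hypothesis: P(data | bowl A) = (1/11)(2/10) = 1/55; P(data | bowl B) = (4/12)(5/11) = 5/33; P(data | bowl C) = (4/11)(5/10) = 2/11.
The prior-weighted likelihoods are 1/3 · 1/55 = 1/165, 1/3 · 5/33 = 5/99, 1/3 · 2/11 = 2/33; these sum to 58/495.
By Bayes' rule, P(bowl A | data) = (1/165) / (58/495) = 3/58.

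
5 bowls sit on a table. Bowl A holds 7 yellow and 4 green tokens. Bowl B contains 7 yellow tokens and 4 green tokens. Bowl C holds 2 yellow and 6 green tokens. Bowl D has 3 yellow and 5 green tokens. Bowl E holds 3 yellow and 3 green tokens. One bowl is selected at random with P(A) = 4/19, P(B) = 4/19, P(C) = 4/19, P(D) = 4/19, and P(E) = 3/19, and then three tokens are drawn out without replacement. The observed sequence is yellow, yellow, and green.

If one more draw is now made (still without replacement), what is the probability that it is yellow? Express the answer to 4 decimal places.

Compute the likelihood of the observed sequence for each case: P(data | bowl A) = (7/11)(6/10)(4/9) = 0.1697; P(data | bowl B) = (7/11)(6/10)(4/9) = 0.1697; P(data | bowl C) = (2/8)(1/7)(6/6) = 0.035714; P(data | bowl D) = (3/8)(2/7)(5/6) = 0.089286; P(data | bowl E) = (3/6)(2/5)(3/4) = 0.15.
Weighting by the prior gives 4/19 · 0.1697 = 0.035726, 4/19 · 0.1697 = 0.035726, 4/19 · 0.035714 = 0.0075188, 4/19 · 0.089286 = 0.018797, 3/19 · 0.15 = 0.023684; with total 0.12145.
Dividing through by the total gives posterior P(bowl A | data) = 0.29416, P(bowl B | data) = 0.29416, P(bowl C | data) = 0.061908, P(bowl D | data) = 0.15477, P(bowl E | data) = 0.19501.
So P(yellow next | data) = Σ P(yellow next | H) P(H | data) = (5/8)(0.29416) + (5/8)(0.29416) + (0)(0.061908) + (1/5)(0.15477) + (1/3)(0.19501) = 0.46365.

0.4637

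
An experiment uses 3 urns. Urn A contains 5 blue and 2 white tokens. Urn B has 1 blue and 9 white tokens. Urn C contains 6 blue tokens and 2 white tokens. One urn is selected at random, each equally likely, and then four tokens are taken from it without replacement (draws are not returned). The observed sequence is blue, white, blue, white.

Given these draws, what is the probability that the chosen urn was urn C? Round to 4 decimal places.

0.4286

The likelihood of the observed sequence under each hypothesis: P(data | urn A) = (5/7)(2/6)(4/5)(1/4) = 1/21; P(data | urn B) = (1/10)(9/9)(0/8) = 0; P(data | urn C) = (6/8)(2/7)(5/6)(1/5) = 1/28.
Multiplying each by its prior: 1/3 · 1/21 = 1/63, 1/3 · 0 = 0, 1/3 · 1/28 = 1/84; these sum to 1/36.
Therefore the posterior P(urn C | data) = (1/84) / (1/36) = 3/7.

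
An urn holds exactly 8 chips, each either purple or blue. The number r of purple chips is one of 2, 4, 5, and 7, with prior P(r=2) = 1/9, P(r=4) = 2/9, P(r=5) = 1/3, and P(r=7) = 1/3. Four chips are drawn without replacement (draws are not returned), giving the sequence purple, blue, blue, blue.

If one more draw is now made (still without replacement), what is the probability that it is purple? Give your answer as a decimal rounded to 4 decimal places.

0.5632

For each hypothesis, P(data | H) works out to: P(data | r = 2) = (2/8)(6/7)(5/6)(4/5) = 1/7; P(data | r = 4) = (4/8)(4/7)(3/6)(2/5) = 2/35; P(data | r = 5) = (5/8)(3/7)(2/6)(1/5) = 1/56; P(data | r = 7) = (7/8)(1/7)(0/6) = 0.
Weighting by the prior gives 1/9 · 1/7 = 1/63, 2/9 · 2/35 = 4/315, 1/3 · 1/56 = 1/168, 1/3 · 0 = 0; these sum to 29/840.
Normalising, the posterior is P(r = 2 | data) = 40/87, P(r = 4 | data) = 32/87, P(r = 5 | data) = 5/29, P(r = 7 | data) = 0.
So P(purple next | data) = Σ P(purple next | H) P(H | data) = (1/4)(40/87) + (3/4)(32/87) + (1)(5/29) = 49/87.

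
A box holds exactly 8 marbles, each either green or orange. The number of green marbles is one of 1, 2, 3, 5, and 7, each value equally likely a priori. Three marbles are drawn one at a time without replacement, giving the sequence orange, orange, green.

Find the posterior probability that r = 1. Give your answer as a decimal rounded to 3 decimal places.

0.219

Under each hypothesis, the probability of the observed sequence is: P(data | r = 1) = (7/8)(6/7)(1/6) = 1/8; P(data | r = 2) = (6/8)(5/7)(2/6) = 5/28; P(data | r = 3) = (5/8)(4/7)(3/6) = 5/28; P(data | r = 5) = (3/8)(2/7)(5/6) = 5/56; P(data | r = 7) = (1/8)(0/7) = 0.
The prior-weighted likelihoods are 1/5 · 1/8 = 1/40, 1/5 · 5/28 = 1/28, 1/5 · 5/28 = 1/28, 1/5 · 5/56 = 1/56, 1/5 · 0 = 0; these sum to 4/35.
By Bayes' rule, P(r = 1 | data) = (1/40) / (4/35) = 7/32.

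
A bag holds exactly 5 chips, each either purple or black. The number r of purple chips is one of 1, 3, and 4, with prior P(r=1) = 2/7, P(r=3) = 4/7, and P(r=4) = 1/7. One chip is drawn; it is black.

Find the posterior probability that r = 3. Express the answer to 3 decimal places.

0.471

Compute the likelihood of this draw for each case: P(data | r = 1) = (4/5) = 4/5; P(data | r = 3) = (2/5) = 2/5; P(data | r = 4) = (1/5) = 1/5.
Weighting by the prior gives 2/7 · 4/5 = 8/35, 4/7 · 2/5 = 8/35, 1/7 · 1/5 = 1/35; these sum to 17/35.
So P(r = 3 | data) = (8/35) / (17/35) = 8/17.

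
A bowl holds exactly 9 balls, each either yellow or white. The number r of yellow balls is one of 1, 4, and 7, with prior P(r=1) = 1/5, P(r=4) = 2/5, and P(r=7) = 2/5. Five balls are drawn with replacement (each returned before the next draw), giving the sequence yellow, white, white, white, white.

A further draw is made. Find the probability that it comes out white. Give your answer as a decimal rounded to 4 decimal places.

0.6940

For each hypothesis, P(data | H) works out to: P(data | r = 1) = (1/9)(8/9)(8/9)(8/9)(8/9) = 0.069366; P(data | r = 4) = (4/9)(5/9)(5/9)(5/9)(5/9) = 0.042338; P(data | r = 7) = (7/9)(2/9)(2/9)(2/9)(2/9) = 0.0018967.
The prior-weighted likelihoods are 1/5 · 0.069366 = 0.013873, 2/5 · 0.042338 = 0.016935, 2/5 · 0.0018967 = 0.00075869; summing to 0.031567.
Normalising, the posterior is P(r = 1 | data) = 0.43948, P(r = 4 | data) = 0.53648, P(r = 7 | data) = 0.024034.
The predictive probability is P(white next | data) = (8/9)(0.43948) + (5/9)(0.53648) + (2/9)(0.024034) = 0.69404.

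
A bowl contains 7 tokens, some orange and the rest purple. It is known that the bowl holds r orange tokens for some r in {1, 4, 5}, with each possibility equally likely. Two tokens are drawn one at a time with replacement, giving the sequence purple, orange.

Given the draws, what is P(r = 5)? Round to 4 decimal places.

0.3571

The likelihood of the observed sequence under each hypothesis: P(data | r = 1) = (6/7)(1/7) = 6/49; P(data | r = 4) = (3/7)(4/7) = 12/49; P(data | r = 5) = (2/7)(5/7) = 10/49.
Multiplying each by its prior: 1/3 · 6/49 = 2/49, 1/3 · 12/49 = 4/49, 1/3 · 10/49 = 10/147; these sum to 4/21.
Hence P(r = 5 | data) = (10/147) / (4/21) = 5/14.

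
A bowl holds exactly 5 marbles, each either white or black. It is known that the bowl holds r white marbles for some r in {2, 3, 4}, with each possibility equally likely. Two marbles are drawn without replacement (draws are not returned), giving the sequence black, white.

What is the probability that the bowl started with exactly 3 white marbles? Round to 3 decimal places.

Under each hypothesis, the probability of the observed sequence is: P(data | r = 2) = (3/5)(2/4) = 3/10; P(data | r = 3) = (2/5)(3/4) = 3/10; P(data | r = 4) = (1/5)(4/4) = 1/5.
Weighting by the prior gives 1/3 · 3/10 = 1/10, 1/3 · 3/10 = 1/10, 1/3 · 1/5 = 1/15; with total 4/15.
Therefore the posterior P(r = 3 | data) = (1/10) / (4/15) = 3/8.

0.375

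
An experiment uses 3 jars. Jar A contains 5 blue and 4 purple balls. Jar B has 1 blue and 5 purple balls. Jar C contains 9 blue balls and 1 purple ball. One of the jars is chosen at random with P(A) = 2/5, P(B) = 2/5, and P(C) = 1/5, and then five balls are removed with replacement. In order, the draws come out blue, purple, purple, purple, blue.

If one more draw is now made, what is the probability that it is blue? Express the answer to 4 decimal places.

0.4153

Under each hypothesis, the probability of the observed sequence is: P(data | jar A) = (5/9)(4/9)(4/9)(4/9)(5/9) = 0.027096; P(data | jar B) = (1/6)(5/6)(5/6)(5/6)(1/6) = 0.016075; P(data | jar C) = (9/10)(1/10)(1/10)(1/10)(9/10) = 0.00081.
Weighting by the prior gives 2/5 · 0.027096 = 0.010838, 2/5 · 0.016075 = 0.00643, 1/5 · 0.00081 = 0.000162; these sum to 0.01743.
The posterior is then P(jar A | data) = 0.62181, P(jar B | data) = 0.3689, P(jar C | data) = 0.0092941.
So P(blue next | data) = Σ P(blue next | H) P(H | data) = (5/9)(0.62181) + (1/6)(0.3689) + (9/10)(0.0092941) = 0.4153.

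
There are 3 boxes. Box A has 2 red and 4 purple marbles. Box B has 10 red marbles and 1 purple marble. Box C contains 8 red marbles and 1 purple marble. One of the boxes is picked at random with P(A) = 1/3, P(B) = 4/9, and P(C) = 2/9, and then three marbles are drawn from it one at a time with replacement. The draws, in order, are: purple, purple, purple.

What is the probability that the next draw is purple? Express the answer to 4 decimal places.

0.6630

The likelihood of the observed sequence under each hypothesis: P(data | box A) = (4/6)(4/6)(4/6) = 0.2963; P(data | box B) = (1/11)(1/11)(1/11) = 0.00075131; P(data | box C) = (1/9)(1/9)(1/9) = 0.0013717.
The prior-weighted likelihoods are 1/3 · 0.2963 = 0.098765, 4/9 · 0.00075131 = 0.00033392, 2/9 · 0.0013717 = 0.00030483; with total 0.099404.
The posterior is then P(box A | data) = 0.99357, P(box B | data) = 0.0033592, P(box C | data) = 0.0030666.
The predictive probability is P(purple next | data) = (2/3)(0.99357) + (1/11)(0.0033592) + (1/9)(0.0030666) = 0.66303.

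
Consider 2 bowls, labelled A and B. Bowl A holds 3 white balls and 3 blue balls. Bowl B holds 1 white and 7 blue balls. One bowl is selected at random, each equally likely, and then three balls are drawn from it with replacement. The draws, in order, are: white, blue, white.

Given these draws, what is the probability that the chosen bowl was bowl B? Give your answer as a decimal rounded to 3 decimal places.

0.099

Compute the likelihood of the observed sequence for each case: P(data | bowl A) = (3/6)(3/6)(3/6) = 0.125; P(data | bowl B) = (1/8)(7/8)(1/8) = 0.013672.
Multiplying each by its prior: 1/2 · 0.125 = 0.0625, 1/2 · 0.013672 = 0.0068359; summing to 0.069336.
So P(bowl B | data) = (0.0068359) / (0.069336) = 0.098592.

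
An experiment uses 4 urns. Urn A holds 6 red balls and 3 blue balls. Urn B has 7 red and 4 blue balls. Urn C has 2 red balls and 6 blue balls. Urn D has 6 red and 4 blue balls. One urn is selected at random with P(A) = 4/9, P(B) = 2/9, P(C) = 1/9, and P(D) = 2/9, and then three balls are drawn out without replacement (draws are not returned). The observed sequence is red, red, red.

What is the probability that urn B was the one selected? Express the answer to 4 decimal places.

0.2481

The likelihood of the observed sequence under each hypothesis: P(data | urn A) = (6/9)(5/8)(4/7) = 0.2381; P(data | urn B) = (7/11)(6/10)(5/9) = 0.21212; P(data | urn C) = (2/8)(1/7)(0/6) = 0; P(data | urn D) = (6/10)(5/9)(4/8) = 0.16667.
Weighting by the prior gives 4/9 · 0.2381 = 0.10582, 2/9 · 0.21212 = 0.047138, 1/9 · 0 = 0, 2/9 · 0.16667 = 0.037037; with total 0.19.
Therefore the posterior P(urn B | data) = (0.047138) / (0.19) = 0.2481.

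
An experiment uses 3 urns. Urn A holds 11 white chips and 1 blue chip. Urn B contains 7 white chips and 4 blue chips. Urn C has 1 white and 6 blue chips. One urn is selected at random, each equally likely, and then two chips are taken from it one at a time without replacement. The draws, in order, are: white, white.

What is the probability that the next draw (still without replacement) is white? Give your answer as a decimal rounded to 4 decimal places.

The likelihood of the observed sequence under each hypothesis: P(data | urn A) = (11/12)(10/11) = 5/6; P(data | urn B) = (7/11)(6/10) = 21/55; P(data | urn C) = (1/7)(0/6) = 0.
Multiplying each by its prior: 1/3 · 5/6 = 5/18, 1/3 · 21/55 = 7/55, 1/3 · 0 = 0; with total 401/990.
The posterior is then P(urn A | data) = 275/401, P(urn B | data) = 126/401, P(urn C | data) = 0.
Averaging over the posterior, P(white next | data) = (9/10)(275/401) + (5/9)(126/401) = 635/802.

0.7918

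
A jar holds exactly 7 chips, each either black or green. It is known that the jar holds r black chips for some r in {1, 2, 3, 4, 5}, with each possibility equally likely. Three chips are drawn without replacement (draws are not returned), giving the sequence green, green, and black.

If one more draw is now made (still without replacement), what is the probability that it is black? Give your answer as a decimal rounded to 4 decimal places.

0.4000

Compute the likelihood of the observed sequence for each case: P(data | r = 1) = (6/7)(5/6)(1/5) = 1/7; P(data | r = 2) = (5/7)(4/6)(2/5) = 4/21; P(data | r = 3) = (4/7)(3/6)(3/5) = 6/35; P(data | r = 4) = (3/7)(2/6)(4/5) = 4/35; P(data | r = 5) = (2/7)(1/6)(5/5) = 1/21.
Weighting by the prior gives 1/5 · 1/7 = 1/35, 1/5 · 4/21 = 4/105, 1/5 · 6/35 = 6/175, 1/5 · 4/35 = 4/175, 1/5 · 1/21 = 1/105; these sum to 2/15.
The posterior is then P(r = 1 | data) = 3/14, P(r = 2 | data) = 2/7, P(r = 3 | data) = 9/35, P(r = 4 | data) = 6/35, P(r = 5 | data) = 1/14.
Averaging over the posterior, P(black next | data) = (0)(3/14) + (1/4)(2/7) + (1/2)(9/35) + (3/4)(6/35) + (1)(1/14) = 2/5.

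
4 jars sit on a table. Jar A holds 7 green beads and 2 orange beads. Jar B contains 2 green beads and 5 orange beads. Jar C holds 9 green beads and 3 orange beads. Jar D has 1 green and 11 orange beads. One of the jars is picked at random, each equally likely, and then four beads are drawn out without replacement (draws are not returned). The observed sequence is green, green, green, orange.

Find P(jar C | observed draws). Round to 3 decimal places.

0.478

The likelihood of the observed sequence under each hypothesis: P(data | jar A) = (7/9)(6/8)(5/7)(2/6) = 0.13889; P(data | jar B) = (2/7)(1/6)(0/5) = 0; P(data | jar C) = (9/12)(8/11)(7/10)(3/9) = 0.12727; P(data | jar D) = (1/12)(0/11) = 0.
Weighting by the prior gives 1/4 · 0.13889 = 0.034722, 1/4 · 0 = 0, 1/4 · 0.12727 = 0.031818, 1/4 · 0 = 0; with total 0.06654.
Therefore the posterior P(jar C | data) = (0.031818) / (0.06654) = 0.47818.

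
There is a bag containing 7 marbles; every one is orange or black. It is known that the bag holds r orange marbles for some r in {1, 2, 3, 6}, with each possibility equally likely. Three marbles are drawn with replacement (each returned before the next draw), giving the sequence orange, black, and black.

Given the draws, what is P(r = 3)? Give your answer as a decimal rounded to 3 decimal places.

The likelihood of the observed sequence under each hypothesis: P(data | r = 1) = (1/7)(6/7)(6/7) = 36/343; P(data | r = 2) = (2/7)(5/7)(5/7) = 50/343; P(data | r = 3) = (3/7)(4/7)(4/7) = 48/343; P(data | r = 6) = (6/7)(1/7)(1/7) = 6/343.
Multiplying each by its prior: 1/4 · 36/343 = 9/343, 1/4 · 50/343 = 25/686, 1/4 · 48/343 = 12/343, 1/4 · 6/343 = 3/686; summing to 5/49.
Hence P(r = 3 | data) = (12/343) / (5/49) = 12/35.

0.343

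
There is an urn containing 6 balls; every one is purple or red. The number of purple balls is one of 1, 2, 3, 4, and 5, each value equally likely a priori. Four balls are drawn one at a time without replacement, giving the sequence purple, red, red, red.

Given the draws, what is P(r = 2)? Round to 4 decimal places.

Compute the likelihood of the observed sequence for each case: P(data | r = 1) = (1/6)(5/5)(4/4)(3/3) = 1/6; P(data | r = 2) = (2/6)(4/5)(3/4)(2/3) = 2/15; P(data | r = 3) = (3/6)(3/5)(2/4)(1/3) = 1/20; P(data | r = 4) = (4/6)(2/5)(1/4)(0/3) = 0; P(data | r = 5) = (5/6)(1/5)(0/4) = 0.
Multiplying each by its prior: 1/5 · 1/6 = 1/30, 1/5 · 2/15 = 2/75, 1/5 · 1/20 = 1/100, 1/5 · 0 = 0, 1/5 · 0 = 0; with total 7/100.
Hence P(r = 2 | data) = (2/75) / (7/100) = 8/21.

0.3810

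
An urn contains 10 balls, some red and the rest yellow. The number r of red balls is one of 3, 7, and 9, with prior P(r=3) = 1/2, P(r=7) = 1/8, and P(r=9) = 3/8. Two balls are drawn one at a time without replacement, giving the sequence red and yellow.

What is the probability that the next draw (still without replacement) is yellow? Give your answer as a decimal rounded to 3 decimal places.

0.517

The likelihood of the observed sequence under each hypothesis: P(data | r = 3) = (3/10)(7/9) = 7/30; P(data | r = 7) = (7/10)(3/9) = 7/30; P(data | r = 9) = (9/10)(1/9) = 1/10.
The prior-weighted likelihoods are 1/2 · 7/30 = 7/60, 1/8 · 7/30 = 7/240, 3/8 · 1/10 = 3/80; summing to 11/60.
The posterior is then P(r = 3 | data) = 7/11, P(r = 7 | data) = 7/44, P(r = 9 | data) = 9/44.
So P(yellow next | data) = Σ P(yellow next | H) P(H | data) = (3/4)(7/11) + (1/4)(7/44) + (0)(9/44) = 91/176.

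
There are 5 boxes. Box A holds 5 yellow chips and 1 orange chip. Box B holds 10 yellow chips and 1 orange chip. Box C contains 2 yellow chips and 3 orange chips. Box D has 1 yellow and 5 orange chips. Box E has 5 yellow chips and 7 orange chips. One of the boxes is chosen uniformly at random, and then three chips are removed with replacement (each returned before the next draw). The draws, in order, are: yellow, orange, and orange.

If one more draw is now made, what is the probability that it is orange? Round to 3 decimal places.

0.625

Under each hypothesis, the probability of the observed sequence is: P(data | box A) = (5/6)(1/6)(1/6) = 0.023148; P(data | box B) = (10/11)(1/11)(1/11) = 0.0075131; P(data | box C) = (2/5)(3/5)(3/5) = 0.144; P(data | box D) = (1/6)(5/6)(5/6) = 0.11574; P(data | box E) = (5/12)(7/12)(7/12) = 0.14178.
Multiplying each by its prior: 1/5 · 0.023148 = 0.0046296, 1/5 · 0.0075131 = 0.0015026, 1/5 · 0.144 = 0.0288, 1/5 · 0.11574 = 0.023148, 1/5 · 0.14178 = 0.028356; with total 0.086437.
Dividing through by the total gives posterior P(box A | data) = 0.053561, P(box B | data) = 0.017384, P(box C | data) = 0.33319, P(box D | data) = 0.2678, P(box E | data) = 0.32806.
So P(orange next | data) = Σ P(orange next | H) P(H | data) = (1/6)(0.053561) + (1/11)(0.017384) + (3/5)(0.33319) + (5/6)(0.2678) + (7/12)(0.32806) = 0.62496.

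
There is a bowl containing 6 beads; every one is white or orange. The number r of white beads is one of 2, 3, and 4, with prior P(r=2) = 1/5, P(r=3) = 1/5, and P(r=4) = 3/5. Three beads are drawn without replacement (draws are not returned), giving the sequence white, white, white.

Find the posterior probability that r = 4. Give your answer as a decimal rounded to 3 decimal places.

0.923

Under each hypothesis, the probability of the observed sequence is: P(data | r = 2) = (2/6)(1/5)(0/4) = 0; P(data | r = 3) = (3/6)(2/5)(1/4) = 1/20; P(data | r = 4) = (4/6)(3/5)(2/4) = 1/5.
Weighting by the prior gives 1/5 · 0 = 0, 1/5 · 1/20 = 1/100, 3/5 · 1/5 = 3/25; these sum to 13/100.
By Bayes' rule, P(r = 4 | data) = (3/25) / (13/100) = 12/13.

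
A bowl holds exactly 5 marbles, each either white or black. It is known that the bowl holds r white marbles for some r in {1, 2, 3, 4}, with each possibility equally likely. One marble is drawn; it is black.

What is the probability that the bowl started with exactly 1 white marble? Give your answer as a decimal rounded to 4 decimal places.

Compute the likelihood of this draw for each case: P(data | r = 1) = (4/5) = 4/5; P(data | r = 2) = (3/5) = 3/5; P(data | r = 3) = (2/5) = 2/5; P(data | r = 4) = (1/5) = 1/5.
Multiplying each by its prior: 1/4 · 4/5 = 1/5, 1/4 · 3/5 = 3/20, 1/4 · 2/5 = 1/10, 1/4 · 1/5 = 1/20; with total 1/2.
So P(r = 1 | data) = (1/5) / (1/2) = 2/5.

0.4000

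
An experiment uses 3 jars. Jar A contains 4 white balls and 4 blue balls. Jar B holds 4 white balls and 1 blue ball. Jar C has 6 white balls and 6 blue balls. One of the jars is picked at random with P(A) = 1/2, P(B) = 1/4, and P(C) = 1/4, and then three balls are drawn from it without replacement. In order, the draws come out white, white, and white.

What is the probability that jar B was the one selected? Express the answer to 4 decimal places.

The likelihood of the observed sequence under each hypothesis: P(data | jar A) = (4/8)(3/7)(2/6) = 1/14; P(data | jar B) = (4/5)(3/4)(2/3) = 2/5; P(data | jar C) = (6/12)(5/11)(4/10) = 1/11.
Multiplying each by its prior: 1/2 · 1/14 = 1/28, 1/4 · 2/5 = 1/10, 1/4 · 1/11 = 1/44; with total 61/385.
By Bayes' rule, P(jar B | data) = (1/10) / (61/385) = 77/122.

0.6311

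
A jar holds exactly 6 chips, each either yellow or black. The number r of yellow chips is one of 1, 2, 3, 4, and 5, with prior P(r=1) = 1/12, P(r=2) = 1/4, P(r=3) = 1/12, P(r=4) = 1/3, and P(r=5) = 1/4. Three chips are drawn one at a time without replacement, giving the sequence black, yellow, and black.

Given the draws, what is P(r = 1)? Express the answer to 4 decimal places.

The likelihood of the observed sequence under each hypothesis: P(data | r = 1) = (5/6)(1/5)(4/4) = 1/6; P(data | r = 2) = (4/6)(2/5)(3/4) = 1/5; P(data | r = 3) = (3/6)(3/5)(2/4) = 3/20; P(data | r = 4) = (2/6)(4/5)(1/4) = 1/15; P(data | r = 5) = (1/6)(5/5)(0/4) = 0.
Multiplying each by its prior: 1/12 · 1/6 = 1/72, 1/4 · 1/5 = 1/20, 1/12 · 3/20 = 1/80, 1/3 · 1/15 = 1/45, 1/4 · 0 = 0; these sum to 71/720.
Therefore the posterior P(r = 1 | data) = (1/72) / (71/720) = 10/71.

0.1408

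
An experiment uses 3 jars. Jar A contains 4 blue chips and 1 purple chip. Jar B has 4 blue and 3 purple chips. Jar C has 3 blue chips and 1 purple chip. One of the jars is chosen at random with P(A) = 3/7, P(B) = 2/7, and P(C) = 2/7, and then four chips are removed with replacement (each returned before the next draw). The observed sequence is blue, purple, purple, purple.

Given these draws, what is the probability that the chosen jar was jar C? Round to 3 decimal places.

0.177

The likelihood of the observed sequence under each hypothesis: P(data | jar A) = (4/5)(1/5)(1/5)(1/5) = 0.0064; P(data | jar B) = (4/7)(3/7)(3/7)(3/7) = 0.044981; P(data | jar C) = (3/4)(1/4)(1/4)(1/4) = 0.011719.
The prior-weighted likelihoods are 3/7 · 0.0064 = 0.0027429, 2/7 · 0.044981 = 0.012852, 2/7 · 0.011719 = 0.0033482; these sum to 0.018943.
So P(jar C | data) = (0.0033482) / (0.018943) = 0.17675.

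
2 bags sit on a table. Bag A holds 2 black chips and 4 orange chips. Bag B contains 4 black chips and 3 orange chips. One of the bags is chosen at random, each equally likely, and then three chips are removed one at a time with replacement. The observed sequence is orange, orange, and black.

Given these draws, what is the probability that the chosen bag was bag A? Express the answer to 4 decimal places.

0.5853

Under each hypothesis, the probability of the observed sequence is: P(data | bag A) = (4/6)(4/6)(2/6) = 0.14815; P(data | bag B) = (3/7)(3/7)(4/7) = 0.10496.
Weighting by the prior gives 1/2 · 0.14815 = 0.074074, 1/2 · 0.10496 = 0.052478; with total 0.12655.
Therefore the posterior P(bag A | data) = (0.074074) / (0.12655) = 0.58532.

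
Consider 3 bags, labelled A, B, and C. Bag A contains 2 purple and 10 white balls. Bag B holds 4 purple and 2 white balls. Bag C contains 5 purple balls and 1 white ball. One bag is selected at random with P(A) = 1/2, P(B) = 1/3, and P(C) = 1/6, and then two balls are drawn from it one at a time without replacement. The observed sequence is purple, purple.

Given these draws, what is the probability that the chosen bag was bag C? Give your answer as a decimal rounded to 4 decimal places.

For each hypothesis, P(data | H) works out to: P(data | bag A) = (2/12)(1/11) = 0.015152; P(data | bag B) = (4/6)(3/5) = 0.4; P(data | bag C) = (5/6)(4/5) = 0.66667.
The prior-weighted likelihoods are 1/2 · 0.015152 = 0.0075758, 1/3 · 0.4 = 0.13333, 1/6 · 0.66667 = 0.11111; these sum to 0.25202.
Hence P(bag C | data) = (0.11111) / (0.25202) = 0.44088.

0.4409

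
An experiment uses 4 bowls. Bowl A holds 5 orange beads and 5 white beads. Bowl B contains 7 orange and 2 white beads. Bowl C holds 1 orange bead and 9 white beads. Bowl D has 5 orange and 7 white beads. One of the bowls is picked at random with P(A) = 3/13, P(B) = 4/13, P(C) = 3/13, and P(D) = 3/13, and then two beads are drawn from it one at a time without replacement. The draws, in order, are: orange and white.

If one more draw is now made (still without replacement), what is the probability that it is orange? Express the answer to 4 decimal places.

0.5178

The likelihood of the observed sequence under each hypothesis: P(data | bowl A) = (5/10)(5/9) = 0.27778; P(data | bowl B) = (7/9)(2/8) = 0.19444; P(data | bowl C) = (1/10)(9/9) = 0.1; P(data | bowl D) = (5/12)(7/11) = 0.26515.
Weighting by the prior gives 3/13 · 0.27778 = 0.064103, 4/13 · 0.19444 = 0.059829, 3/13 · 0.1 = 0.023077, 3/13 · 0.26515 = 0.061189; these sum to 0.2082.
The posterior is then P(bowl A | data) = 0.30789, P(bowl B | data) = 0.28737, P(bowl C | data) = 0.11084, P(bowl D | data) = 0.2939.
The predictive probability is P(orange next | data) = (1/2)(0.30789) + (6/7)(0.28737) + (0)(0.11084) + (2/5)(0.2939) = 0.51782.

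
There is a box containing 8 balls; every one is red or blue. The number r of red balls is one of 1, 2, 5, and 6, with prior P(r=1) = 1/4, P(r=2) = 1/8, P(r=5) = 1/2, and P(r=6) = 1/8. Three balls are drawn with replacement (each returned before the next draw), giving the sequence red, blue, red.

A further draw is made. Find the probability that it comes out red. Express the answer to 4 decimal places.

Under each hypothesis, the probability of the observed sequence is: P(data | r = 1) = (1/8)(7/8)(1/8) = 0.013672; P(data | r = 2) = (2/8)(6/8)(2/8) = 0.046875; P(data | r = 5) = (5/8)(3/8)(5/8) = 0.14648; P(data | r = 6) = (6/8)(2/8)(6/8) = 0.14062.
The prior-weighted likelihoods are 1/4 · 0.013672 = 0.003418, 1/8 · 0.046875 = 0.0058594, 1/2 · 0.14648 = 0.073242, 1/8 · 0.14062 = 0.017578; summing to 0.1001.
Dividing through by the total gives posterior P(r = 1 | data) = 0.034146, P(r = 2 | data) = 0.058537, P(r = 5 | data) = 0.73171, P(r = 6 | data) = 0.17561.
Averaging over the posterior, P(red next | data) = (1/8)(0.034146) + (1/4)(0.058537) + (5/8)(0.73171) + (3/4)(0.17561) = 0.60793.

0.6079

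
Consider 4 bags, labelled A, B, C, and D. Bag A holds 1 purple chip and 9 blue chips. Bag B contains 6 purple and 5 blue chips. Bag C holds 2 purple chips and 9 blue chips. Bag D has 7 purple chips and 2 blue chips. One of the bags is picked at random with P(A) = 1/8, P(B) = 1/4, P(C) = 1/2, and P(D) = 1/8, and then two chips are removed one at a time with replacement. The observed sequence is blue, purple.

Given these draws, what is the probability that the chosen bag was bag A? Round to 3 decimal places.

0.066

For each hypothesis, P(data | H) works out to: P(data | bag A) = (9/10)(1/10) = 0.09; P(data | bag B) = (5/11)(6/11) = 0.24793; P(data | bag C) = (9/11)(2/11) = 0.14876; P(data | bag D) = (2/9)(7/9) = 0.17284.
Weighting by the prior gives 1/8 · 0.09 = 0.01125, 1/4 · 0.24793 = 0.061983, 1/2 · 0.14876 = 0.07438, 1/8 · 0.17284 = 0.021605; these sum to 0.16922.
Hence P(bag A | data) = (0.01125) / (0.16922) = 0.066482.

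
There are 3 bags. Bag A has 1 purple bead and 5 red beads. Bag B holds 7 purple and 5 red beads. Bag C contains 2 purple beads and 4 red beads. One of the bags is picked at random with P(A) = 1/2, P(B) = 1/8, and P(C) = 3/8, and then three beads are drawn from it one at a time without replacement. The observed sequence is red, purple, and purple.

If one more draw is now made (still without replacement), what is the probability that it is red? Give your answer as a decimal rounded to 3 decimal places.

0.754

Compute the likelihood of the observed sequence for each case: P(data | bag A) = (5/6)(1/5)(0/4) = 0; P(data | bag B) = (5/12)(7/11)(6/10) = 0.15909; P(data | bag C) = (4/6)(2/5)(1/4) = 0.066667.
The prior-weighted likelihoods are 1/2 · 0 = 0, 1/8 · 0.15909 = 0.019886, 3/8 · 0.066667 = 0.025; summing to 0.044886.
The posterior is then P(bag A | data) = 0, P(bag B | data) = 0.44304, P(bag C | data) = 0.55696.
The predictive probability is P(red next | data) = (4/9)(0.44304) + (1)(0.55696) = 0.75387.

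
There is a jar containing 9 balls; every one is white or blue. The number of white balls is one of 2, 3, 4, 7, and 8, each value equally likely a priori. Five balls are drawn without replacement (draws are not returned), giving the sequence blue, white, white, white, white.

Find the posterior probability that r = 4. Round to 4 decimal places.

For each hypothesis, P(data | H) works out to: P(data | r = 2) = (7/9)(2/8)(1/7)(0/6) = 0; P(data | r = 3) = (6/9)(3/8)(2/7)(1/6)(0/5) = 0; P(data | r = 4) = (5/9)(4/8)(3/7)(2/6)(1/5) = 1/126; P(data | r = 7) = (2/9)(7/8)(6/7)(5/6)(4/5) = 1/9; P(data | r = 8) = (1/9)(8/8)(7/7)(6/6)(5/5) = 1/9.
The prior-weighted likelihoods are 1/5 · 0 = 0, 1/5 · 0 = 0, 1/5 · 1/126 = 1/630, 1/5 · 1/9 = 1/45, 1/5 · 1/9 = 1/45; with total 29/630.
So P(r = 4 | data) = (1/630) / (29/630) = 1/29.

0.0345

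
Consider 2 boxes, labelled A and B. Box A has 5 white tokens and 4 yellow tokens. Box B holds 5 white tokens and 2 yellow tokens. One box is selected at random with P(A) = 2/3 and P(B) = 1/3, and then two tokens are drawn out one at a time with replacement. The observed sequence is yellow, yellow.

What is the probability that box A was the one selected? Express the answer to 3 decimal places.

Compute the likelihood of the observed sequence for each case: P(data | box A) = (4/9)(4/9) = 0.19753; P(data | box B) = (2/7)(2/7) = 0.081633.
Weighting by the prior gives 2/3 · 0.19753 = 0.13169, 1/3 · 0.081633 = 0.027211; summing to 0.1589.
By Bayes' rule, P(box A | data) = (0.13169) / (0.1589) = 0.82875.

0.829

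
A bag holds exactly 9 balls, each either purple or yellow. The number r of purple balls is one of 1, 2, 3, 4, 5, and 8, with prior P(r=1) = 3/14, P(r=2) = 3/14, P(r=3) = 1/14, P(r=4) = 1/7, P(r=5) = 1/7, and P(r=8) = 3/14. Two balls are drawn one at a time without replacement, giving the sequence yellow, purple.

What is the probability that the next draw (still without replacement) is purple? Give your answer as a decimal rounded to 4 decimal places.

Under each hypothesis, the probability of the observed sequence is: P(data | r = 1) = (8/9)(1/8) = 1/9; P(data | r = 2) = (7/9)(2/8) = 7/36; P(data | r = 3) = (6/9)(3/8) = 1/4; P(data | r = 4) = (5/9)(4/8) = 5/18; P(data | r = 5) = (4/9)(5/8) = 5/18; P(data | r = 8) = (1/9)(8/8) = 1/9.
The prior-weighted likelihoods are 3/14 · 1/9 = 1/42, 3/14 · 7/36 = 1/24, 1/14 · 1/4 = 1/56, 1/7 · 5/18 = 5/126, 1/7 · 5/18 = 5/126, 3/14 · 1/9 = 1/42; with total 47/252.
The posterior is then P(r = 1 | data) = 6/47, P(r = 2 | data) = 21/94, P(r = 3 | data) = 9/94, P(r = 4 | data) = 10/47, P(r = 5 | data) = 10/47, P(r = 8 | data) = 6/47.
The predictive probability is P(purple next | data) = (0)(6/47) + (1/7)(21/94) + (2/7)(9/94) + (3/7)(10/47) + (4/7)(10/47) + (1)(6/47) = 263/658.

0.3997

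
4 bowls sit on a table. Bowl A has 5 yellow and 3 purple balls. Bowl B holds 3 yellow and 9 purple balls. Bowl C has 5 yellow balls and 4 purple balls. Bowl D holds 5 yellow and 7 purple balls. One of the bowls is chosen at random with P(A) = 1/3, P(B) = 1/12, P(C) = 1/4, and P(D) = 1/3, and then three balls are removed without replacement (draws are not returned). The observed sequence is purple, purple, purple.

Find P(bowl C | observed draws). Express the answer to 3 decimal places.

0.116

The likelihood of the observed sequence under each hypothesis: P(data | bowl A) = (3/8)(2/7)(1/6) = 0.017857; P(data | bowl B) = (9/12)(8/11)(7/10) = 0.38182; P(data | bowl C) = (4/9)(3/8)(2/7) = 0.047619; P(data | bowl D) = (7/12)(6/11)(5/10) = 0.15909.
Multiplying each by its prior: 1/3 · 0.017857 = 0.0059524, 1/12 · 0.38182 = 0.031818, 1/4 · 0.047619 = 0.011905, 1/3 · 0.15909 = 0.05303; summing to 0.10271.
So P(bowl C | data) = (0.011905) / (0.10271) = 0.11591.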